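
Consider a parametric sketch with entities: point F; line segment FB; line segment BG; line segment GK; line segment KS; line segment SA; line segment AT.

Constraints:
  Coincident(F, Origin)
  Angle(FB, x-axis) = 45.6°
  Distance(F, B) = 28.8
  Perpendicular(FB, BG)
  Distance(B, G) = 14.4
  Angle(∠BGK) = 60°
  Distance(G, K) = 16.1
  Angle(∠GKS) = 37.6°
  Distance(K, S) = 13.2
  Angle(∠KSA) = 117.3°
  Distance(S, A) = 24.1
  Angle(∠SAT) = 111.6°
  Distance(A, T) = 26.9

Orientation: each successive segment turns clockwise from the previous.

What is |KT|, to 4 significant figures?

42.20

F is at the origin; FB runs at 45.6° with length 28.8, so B = (20.15, 20.58). The perpendicularity gives BG at right angles to FB, so BG runs at -44.40°; with |BG| = 14.4, G = (30.44, 10.50). ∠BGK = 60.0° gives GK at -164.4° from the x-axis; with |GK| = 16.1, K = (14.93, 6.172). ∠GKS = 37.6° gives KS at 53.20° from the x-axis; with |KS| = 13.2, S = (22.84, 16.74). ∠KSA = 117.3° gives SA at -9.500° from the x-axis; with |SA| = 24.1, A = (46.61, 12.76). ∠SAT = 111.6° gives AT at -77.90° from the x-axis; with |AT| = 26.9, T = (52.25, -13.54). Then |KT| = |T − K| = 42.20.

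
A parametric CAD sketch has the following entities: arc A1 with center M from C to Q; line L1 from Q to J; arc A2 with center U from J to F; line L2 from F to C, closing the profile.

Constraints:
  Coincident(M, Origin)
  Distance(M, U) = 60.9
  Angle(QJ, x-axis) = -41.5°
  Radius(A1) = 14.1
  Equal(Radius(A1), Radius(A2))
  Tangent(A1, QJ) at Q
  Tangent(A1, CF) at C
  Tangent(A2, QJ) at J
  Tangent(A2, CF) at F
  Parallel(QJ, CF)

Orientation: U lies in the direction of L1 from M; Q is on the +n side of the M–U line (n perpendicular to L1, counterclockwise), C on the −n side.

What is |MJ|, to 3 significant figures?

62.5

The slot axis is L1's direction at -41.5°, so u = (cos -41.5°, sin -41.5°) = (0.749, -0.663) and n = (−sin -41.5°, cos -41.5°) = (0.663, 0.749). M is at the origin and U lies 60.9 along u from M, so U = 60.9·u = (45.6, -40.4). Tangency of A1 to both parallel lines with radius 14.1 puts Q and C at M ± 14.1·n: Q = (9.34, 10.6), C = (-9.34, -10.6). Equal radii place J and F the same way about U: J = U + 14.1·n = (55.0, -29.8), F = U − 14.1·n = (36.3, -50.9). Then |MJ| = |J − M| = 62.5.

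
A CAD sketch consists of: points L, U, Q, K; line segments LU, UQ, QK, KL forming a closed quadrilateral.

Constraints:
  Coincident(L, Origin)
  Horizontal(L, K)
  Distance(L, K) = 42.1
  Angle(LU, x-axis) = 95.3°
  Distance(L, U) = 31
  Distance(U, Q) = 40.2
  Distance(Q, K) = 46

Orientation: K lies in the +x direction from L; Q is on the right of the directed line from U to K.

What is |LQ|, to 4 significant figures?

9.786

L is at the origin; LK is horizontal with |LK| = 42.1 and K in +x, so K = (42.1, 0). LU runs at 95.3° with |LU| = 31.0, so U = (-2.863, 30.87). Q is determined by |UQ| = 40.2 and |QK| = 46.0 together: it lies at the intersection of circle(U, 40.2) and circle(K, 46.0). With |UK| = 54.54, the foot of the radical line on UK is 22.69 from U and the perpendicular offset is √(40.2² − 22.69²) = 33.19. Taking the right-of-UK solution: Q = (-2.943, -9.332).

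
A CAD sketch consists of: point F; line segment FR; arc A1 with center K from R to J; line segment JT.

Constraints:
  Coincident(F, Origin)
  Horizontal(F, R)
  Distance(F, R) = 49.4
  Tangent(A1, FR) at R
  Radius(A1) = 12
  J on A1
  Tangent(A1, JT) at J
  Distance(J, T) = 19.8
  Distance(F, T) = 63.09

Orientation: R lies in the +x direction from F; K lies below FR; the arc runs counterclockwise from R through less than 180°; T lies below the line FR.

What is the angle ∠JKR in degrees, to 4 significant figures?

129.0°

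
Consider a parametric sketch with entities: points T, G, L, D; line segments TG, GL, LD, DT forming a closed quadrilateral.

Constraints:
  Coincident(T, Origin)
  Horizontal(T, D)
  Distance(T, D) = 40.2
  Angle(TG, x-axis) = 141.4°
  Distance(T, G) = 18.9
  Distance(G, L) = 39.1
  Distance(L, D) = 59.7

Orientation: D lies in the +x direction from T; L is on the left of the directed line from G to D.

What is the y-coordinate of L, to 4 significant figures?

46.65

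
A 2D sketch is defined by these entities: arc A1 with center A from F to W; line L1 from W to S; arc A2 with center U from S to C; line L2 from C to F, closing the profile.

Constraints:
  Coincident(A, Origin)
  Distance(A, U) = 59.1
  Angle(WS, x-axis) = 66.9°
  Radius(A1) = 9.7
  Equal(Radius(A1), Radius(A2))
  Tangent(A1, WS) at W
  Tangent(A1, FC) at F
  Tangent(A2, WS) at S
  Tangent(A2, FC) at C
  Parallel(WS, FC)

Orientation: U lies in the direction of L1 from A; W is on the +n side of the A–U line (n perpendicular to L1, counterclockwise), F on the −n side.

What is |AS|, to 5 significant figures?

59.891

The slot axis is L1's direction at 66.9°, so u = (cos 66.9°, sin 66.9°) = (0.39234, 0.91982) and n = (−sin 66.9°, cos 66.9°) = (-0.91982, 0.39234). A is at the origin and U lies 59.1 along u from A, so U = 59.1·u = (23.187, 54.361). Tangency of A1 to both parallel lines with radius 9.7 puts W and F at A ± 9.7·n: W = (-8.9223, 3.8057), F = (8.9223, -3.8057). Equal radii place S and C the same way about U: S = U + 9.7·n = (14.265, 58.167), C = U − 9.7·n = (32.109, 50.556). Then |AS| = |S − A| = 59.891.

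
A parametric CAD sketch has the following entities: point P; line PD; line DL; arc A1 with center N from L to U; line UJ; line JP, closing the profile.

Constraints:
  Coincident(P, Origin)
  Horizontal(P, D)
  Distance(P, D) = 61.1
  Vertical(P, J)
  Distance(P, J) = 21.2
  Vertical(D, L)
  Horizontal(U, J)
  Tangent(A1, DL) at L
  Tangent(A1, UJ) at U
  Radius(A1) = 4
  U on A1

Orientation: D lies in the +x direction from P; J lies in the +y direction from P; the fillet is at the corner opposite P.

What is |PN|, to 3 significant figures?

59.6

PJ is vertical with |PJ| = 21.2 and J on the +y side, so J = (0.00, 21.2). The virtual corner opposite P is at (61.1, 21.2). The tangent condition forces NL to be normal to DL and A1 meets UJ tangentially, so NU is at right angles to UJ, with radius 4.0, so the center N sits 4.0 in from both sides at N = (57.1, 17.2). Then |PN| = |N − P| = 59.6.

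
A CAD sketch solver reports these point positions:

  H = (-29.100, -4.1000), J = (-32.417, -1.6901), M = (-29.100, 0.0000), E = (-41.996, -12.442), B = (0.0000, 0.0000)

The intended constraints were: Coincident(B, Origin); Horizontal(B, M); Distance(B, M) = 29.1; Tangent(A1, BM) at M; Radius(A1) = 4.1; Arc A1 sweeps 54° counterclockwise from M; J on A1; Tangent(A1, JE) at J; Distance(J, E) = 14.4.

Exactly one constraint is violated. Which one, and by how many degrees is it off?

Tangent(A1, JE) at J — off by 5.70°.

B = (0.00, 0.00) ✓; B.y = 0.00, M.y = 0.00 ✓; |BM| = 29.10 ✓; ∠(HM, MB) = 90.00° ✓; |HM| = 4.100 ✓; bearing(H→J) − bearing(H→M) = 54.00° ✓; |HJ| = 4.100 ✓; ∠(HJ, JE) = 95.70° ✗; |JE| = 14.40 ✓.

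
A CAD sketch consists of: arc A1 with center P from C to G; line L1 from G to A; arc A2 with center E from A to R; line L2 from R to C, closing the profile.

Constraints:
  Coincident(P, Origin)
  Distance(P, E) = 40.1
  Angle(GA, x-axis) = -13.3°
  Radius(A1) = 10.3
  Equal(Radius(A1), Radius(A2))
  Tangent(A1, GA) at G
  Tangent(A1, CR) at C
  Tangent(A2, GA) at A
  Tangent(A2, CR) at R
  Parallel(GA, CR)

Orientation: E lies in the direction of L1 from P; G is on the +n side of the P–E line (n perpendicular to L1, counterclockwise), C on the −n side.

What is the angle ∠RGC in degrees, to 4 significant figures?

62.81°

The slot axis is L1's direction at -13.3°, so u = (cos -13.3°, sin -13.3°) = (0.9732, -0.2300) and n = (−sin -13.3°, cos -13.3°) = (0.2300, 0.9732). P is at the origin and E lies 40.1 along u from P, so E = 40.1·u = (39.02, -9.225). Tangency of A1 to both parallel lines with radius 10.3 puts G and C at P ± 10.3·n: G = (2.370, 10.02), C = (-2.370, -10.02). Equal radii place A and R the same way about E: A = E + 10.3·n = (41.39, 0.7987), R = E − 10.3·n = (36.65, -19.25). Then cos ∠RGC = GR·GC / (|GR||GC|), giving 62.81°.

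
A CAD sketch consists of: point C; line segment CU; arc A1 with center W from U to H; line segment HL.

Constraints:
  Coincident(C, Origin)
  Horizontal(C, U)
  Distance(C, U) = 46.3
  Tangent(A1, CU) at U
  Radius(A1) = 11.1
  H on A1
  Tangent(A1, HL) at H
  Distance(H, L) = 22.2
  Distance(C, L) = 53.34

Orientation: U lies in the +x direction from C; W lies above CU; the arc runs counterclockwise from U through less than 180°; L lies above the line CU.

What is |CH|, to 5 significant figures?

57.687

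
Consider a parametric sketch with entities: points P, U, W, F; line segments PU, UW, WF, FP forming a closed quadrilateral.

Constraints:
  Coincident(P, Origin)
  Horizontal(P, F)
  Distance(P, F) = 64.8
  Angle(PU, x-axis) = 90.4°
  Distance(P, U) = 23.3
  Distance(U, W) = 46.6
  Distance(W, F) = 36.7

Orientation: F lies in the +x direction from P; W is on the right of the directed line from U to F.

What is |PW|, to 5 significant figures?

32.485

P is at the origin; PF is horizontal with |PF| = 64.8 and F in +x, so F = (64.8, 0). PU runs at 90.4° with |PU| = 23.3, so U = (-0.16266, 23.299). W is determined by |UW| = 46.6 and |WF| = 36.7 together: it lies at the intersection of circle(U, 46.6) and circle(F, 36.7). With |UF| = 69.015, the foot of the radical line on UF is 40.482 from U and the perpendicular offset is √(46.6² − 40.482²) = 23.082. Taking the right-of-UF solution: W = (30.150, -12.094).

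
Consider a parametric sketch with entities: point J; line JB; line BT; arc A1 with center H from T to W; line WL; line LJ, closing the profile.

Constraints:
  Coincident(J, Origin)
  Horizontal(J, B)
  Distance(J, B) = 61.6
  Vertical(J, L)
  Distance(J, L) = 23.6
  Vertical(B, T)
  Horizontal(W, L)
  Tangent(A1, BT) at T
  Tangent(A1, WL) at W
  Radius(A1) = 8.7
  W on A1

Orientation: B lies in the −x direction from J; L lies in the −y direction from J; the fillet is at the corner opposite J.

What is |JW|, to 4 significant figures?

57.93

J is at the origin; JB is horizontal with |JB| = 61.6 and B on the −x side, so B = (-61.60, 0.000). J and L share the same x with |JL| = 23.6 and L on the −y side, so L = (0.000, -23.60). The virtual corner opposite J is at (-61.60, -23.60). The tangent condition forces HT to be normal to BT and A1 meets WL tangentially, so HW is at right angles to WL, with radius 8.7, so the center H sits 8.7 in from both sides at H = (-52.90, -14.90). That places the tangent points at T = (-61.60, -14.90) on BT and W = (-52.90, -23.60) on WL. Then |JW| = |W − J| = 57.93.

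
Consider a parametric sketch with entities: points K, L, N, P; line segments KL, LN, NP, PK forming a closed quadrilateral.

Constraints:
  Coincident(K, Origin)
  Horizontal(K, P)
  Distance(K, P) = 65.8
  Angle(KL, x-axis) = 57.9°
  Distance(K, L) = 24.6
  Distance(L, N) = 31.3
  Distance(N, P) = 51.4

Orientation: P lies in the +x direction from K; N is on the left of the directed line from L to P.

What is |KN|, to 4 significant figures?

55.40

Checks: |LN| = 31.30 ✓; |NP| = 51.40 ✓.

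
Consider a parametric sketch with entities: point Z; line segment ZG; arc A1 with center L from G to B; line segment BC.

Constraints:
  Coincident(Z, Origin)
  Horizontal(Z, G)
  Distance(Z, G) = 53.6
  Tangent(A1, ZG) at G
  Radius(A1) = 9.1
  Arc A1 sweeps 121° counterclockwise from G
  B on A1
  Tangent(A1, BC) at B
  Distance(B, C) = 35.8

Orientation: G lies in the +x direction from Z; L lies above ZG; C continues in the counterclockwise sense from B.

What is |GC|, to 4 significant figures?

45.73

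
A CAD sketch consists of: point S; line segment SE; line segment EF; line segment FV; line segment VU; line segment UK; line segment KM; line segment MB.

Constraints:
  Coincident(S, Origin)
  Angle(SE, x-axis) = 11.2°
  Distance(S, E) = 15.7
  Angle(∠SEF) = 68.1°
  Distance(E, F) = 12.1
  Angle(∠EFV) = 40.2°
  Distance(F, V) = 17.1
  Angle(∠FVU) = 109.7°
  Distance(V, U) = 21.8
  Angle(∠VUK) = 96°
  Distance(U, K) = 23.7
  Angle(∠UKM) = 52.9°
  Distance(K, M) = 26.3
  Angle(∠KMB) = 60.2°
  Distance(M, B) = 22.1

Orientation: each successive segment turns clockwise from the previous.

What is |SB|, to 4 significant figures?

28.76

S is at the origin; SE runs at 11.2° with length 15.7, so E = (15.40, 3.049). ∠SEF = 68.1° gives EF at -100.7° from the x-axis; with |EF| = 12.1, F = (13.15, -8.840). ∠EFV = 40.2° gives FV at 119.5° from the x-axis; with |FV| = 17.1, V = (4.734, 6.043). ∠FVU = 109.7° gives VU at 49.20° from the x-axis; with |VU| = 21.8, U = (18.98, 22.55). ∠VUK = 96.0° gives UK at -34.80° from the x-axis; with |UK| = 23.7, K = (38.44, 9.020). ∠UKM = 52.9° gives KM at -161.9° from the x-axis; with |KM| = 26.3, M = (13.44, 0.8487). ∠KMB = 60.2° gives MB at 78.30° from the x-axis; with |MB| = 22.1, B = (17.92, 22.49). Then |SB| = |B − S| = 28.76.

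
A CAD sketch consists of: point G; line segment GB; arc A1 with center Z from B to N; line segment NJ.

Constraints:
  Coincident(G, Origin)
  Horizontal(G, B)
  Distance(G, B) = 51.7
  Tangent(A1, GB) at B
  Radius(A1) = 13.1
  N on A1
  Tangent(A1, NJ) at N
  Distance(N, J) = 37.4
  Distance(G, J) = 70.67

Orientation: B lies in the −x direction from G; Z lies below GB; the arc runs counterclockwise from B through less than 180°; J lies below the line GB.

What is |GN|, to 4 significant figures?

66.23

G is at the origin; G and B share the same y with |GB| = 51.7 and B on the −x side, so B = (-51.70, 0.000). Since A1 is tangent to GB there, ZB ⟂ GB, so Z = B + (0, -13.1) = (-51.70, -13.10). Since ZN ⟂ NJ (tangency), |ZJ| = √(13.1² + 37.4²) = 39.63 regardless of where N sits on A1. So J lies on both circle(G, 70.67) and circle(Z, 39.63); the below-GB intersection is J = (-47.32, -52.49). N is the foot of the tangent from J: N = (-63.51, -18.77).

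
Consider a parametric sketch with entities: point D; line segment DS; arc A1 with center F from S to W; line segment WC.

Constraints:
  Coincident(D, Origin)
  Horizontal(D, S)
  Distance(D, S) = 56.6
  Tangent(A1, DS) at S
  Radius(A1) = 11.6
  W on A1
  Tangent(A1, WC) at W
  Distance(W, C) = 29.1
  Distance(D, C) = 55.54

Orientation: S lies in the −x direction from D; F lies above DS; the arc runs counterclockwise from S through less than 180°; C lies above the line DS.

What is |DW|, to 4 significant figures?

46.18

Checks: D = (0.00, 0.00) ✓; |FW| = 11.60 ✓; ∠(FW, WC) = 90.00° ✓; |WC| = 29.10 ✓; |DC| = 55.54 ✓.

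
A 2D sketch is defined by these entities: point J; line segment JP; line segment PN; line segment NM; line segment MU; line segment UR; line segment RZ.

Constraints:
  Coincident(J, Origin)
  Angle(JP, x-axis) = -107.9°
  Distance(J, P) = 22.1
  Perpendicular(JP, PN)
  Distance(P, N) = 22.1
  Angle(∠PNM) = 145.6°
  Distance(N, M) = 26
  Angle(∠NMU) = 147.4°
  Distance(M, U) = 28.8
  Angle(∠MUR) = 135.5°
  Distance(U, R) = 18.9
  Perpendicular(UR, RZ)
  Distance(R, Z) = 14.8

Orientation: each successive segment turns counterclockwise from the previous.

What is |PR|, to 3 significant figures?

75.8

J is at the origin; JP runs at -107.9° with length 22.1, so P = (-6.79, -21.0). JP ⟂ PN, so PN runs at -17.9°; with |PN| = 22.1, N = (14.2, -27.8). ∠PNM = 145.6° gives NM at 16.5° from the x-axis; with |NM| = 26.0, M = (39.2, -20.4). ∠NMU = 147.4° gives MU at 49.1° from the x-axis; with |MU| = 28.8, U = (58.0, 1.33). ∠MUR = 135.5° gives UR at 93.6° from the x-axis; with |UR| = 18.9, R = (56.8, 20.2). Then |PR| = |R − P| = 75.8.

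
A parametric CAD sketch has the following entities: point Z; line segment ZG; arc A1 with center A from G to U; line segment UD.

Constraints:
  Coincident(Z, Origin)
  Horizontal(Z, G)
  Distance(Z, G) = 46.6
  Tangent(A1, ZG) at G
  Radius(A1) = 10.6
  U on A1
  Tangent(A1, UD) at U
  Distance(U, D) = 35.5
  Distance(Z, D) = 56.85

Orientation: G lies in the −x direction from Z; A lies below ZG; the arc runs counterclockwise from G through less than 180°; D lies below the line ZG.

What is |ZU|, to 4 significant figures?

57.67

Z is at the origin; Z and G share the same y with |ZG| = 46.6 and G on the −x side, so G = (-46.60, 0.000). Tangency of A1 to ZG means the radius AG is perpendicular to ZG, so A = G + (0, -10.6) = (-46.60, -10.60). Since AU ⟂ UD (tangency), |AD| = √(10.6² + 35.5²) = 37.05 regardless of where U sits on A1. So D lies on both circle(Z, 56.85) and circle(A, 37.05); the below-ZG intersection is D = (-34.11, -45.48). U is the foot of the tangent from D: U = (-55.14, -16.88).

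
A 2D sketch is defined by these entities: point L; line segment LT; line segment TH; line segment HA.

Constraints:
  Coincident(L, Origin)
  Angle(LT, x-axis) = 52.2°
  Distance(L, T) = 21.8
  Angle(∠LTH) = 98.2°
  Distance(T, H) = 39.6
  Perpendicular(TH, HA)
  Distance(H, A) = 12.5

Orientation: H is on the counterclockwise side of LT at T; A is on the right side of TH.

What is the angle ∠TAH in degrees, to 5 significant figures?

72.481°

∠LTH = 98.2°, so TH runs at 52.2° + (180° − 98.2°) = 134.00° from the x-axis; with |TH| = 39.6, H = T + 39.6·(cos 134.00°, sin 134.00°) = (-14.147, 45.711). TH ⟂ HA; with |HA| = 12.5 on the right of TH, A = H + 12.5·(0.71934, 0.69466) = (-5.1554, 54.394). Then cos ∠TAH = AT·AH / (|AT||AH|), giving 72.481°.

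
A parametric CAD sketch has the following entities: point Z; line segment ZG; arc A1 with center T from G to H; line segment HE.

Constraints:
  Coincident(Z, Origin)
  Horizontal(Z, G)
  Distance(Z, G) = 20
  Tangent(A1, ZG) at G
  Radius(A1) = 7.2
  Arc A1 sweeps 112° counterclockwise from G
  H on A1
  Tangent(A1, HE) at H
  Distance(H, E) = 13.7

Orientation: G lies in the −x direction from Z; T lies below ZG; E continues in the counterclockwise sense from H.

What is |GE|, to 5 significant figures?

22.652

Z is at the origin; ZG is horizontal with |ZG| = 20.0 and G on the −x side, so G = (-20.000, 0.0000). A1 meets ZG tangentially, so TG is at right angles to ZG, so T = G + (0, -7.2) = (-20.000, -7.2000). On A1, G sits at bearing 90° from T; a 112° counterclockwise sweep puts H at bearing 202°, so H = T + 7.2·(cos 202°, sin 202°) = (-26.676, -9.8972). Since A1 is tangent to HE there, TH ⟂ HE, so HE runs along (−sin 202°, cos 202°); with |HE| = 13.7, E = (-21.544, -22.600). Then |GE| = |E − G| = 22.652.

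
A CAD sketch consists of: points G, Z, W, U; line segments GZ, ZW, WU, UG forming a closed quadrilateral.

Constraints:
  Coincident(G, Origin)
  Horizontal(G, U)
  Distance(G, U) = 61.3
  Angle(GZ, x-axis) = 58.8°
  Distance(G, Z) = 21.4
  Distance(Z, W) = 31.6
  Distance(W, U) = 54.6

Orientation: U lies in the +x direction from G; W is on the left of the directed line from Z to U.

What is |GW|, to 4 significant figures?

52.97

Checks: |ZW| = 31.60 ✓; |WU| = 54.60 ✓.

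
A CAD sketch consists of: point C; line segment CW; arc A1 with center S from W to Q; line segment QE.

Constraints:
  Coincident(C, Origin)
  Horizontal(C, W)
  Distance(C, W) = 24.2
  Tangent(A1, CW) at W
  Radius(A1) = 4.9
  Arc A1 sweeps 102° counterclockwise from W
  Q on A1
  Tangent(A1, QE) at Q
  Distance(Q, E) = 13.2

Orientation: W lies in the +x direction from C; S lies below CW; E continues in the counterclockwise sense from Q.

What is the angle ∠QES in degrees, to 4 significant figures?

20.37°

On A1, W sits at bearing 90° from S; a 102° counterclockwise sweep puts Q at bearing 192°, so Q = S + 4.9·(cos 192°, sin 192°) = (19.41, -5.919). A1 meets QE tangentially, so SQ is at right angles to QE, so QE runs along (−sin 192°, cos 192°); with |QE| = 13.2, E = (22.15, -18.83). Then cos ∠QES = EQ·ES / (|EQ||ES|), giving 20.37°.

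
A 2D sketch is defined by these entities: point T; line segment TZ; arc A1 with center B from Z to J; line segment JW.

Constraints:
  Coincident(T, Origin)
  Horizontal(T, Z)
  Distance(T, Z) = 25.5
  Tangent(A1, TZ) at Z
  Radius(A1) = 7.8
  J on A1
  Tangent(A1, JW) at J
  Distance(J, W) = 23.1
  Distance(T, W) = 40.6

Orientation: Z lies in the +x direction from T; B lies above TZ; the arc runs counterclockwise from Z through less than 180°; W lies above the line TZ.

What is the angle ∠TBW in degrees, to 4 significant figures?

105.3°

Checks: |BJ| = 7.800 ✓; ∠(BJ, JW) = 90.00° ✓; |JW| = 23.10 ✓; |TW| = 40.60 ✓.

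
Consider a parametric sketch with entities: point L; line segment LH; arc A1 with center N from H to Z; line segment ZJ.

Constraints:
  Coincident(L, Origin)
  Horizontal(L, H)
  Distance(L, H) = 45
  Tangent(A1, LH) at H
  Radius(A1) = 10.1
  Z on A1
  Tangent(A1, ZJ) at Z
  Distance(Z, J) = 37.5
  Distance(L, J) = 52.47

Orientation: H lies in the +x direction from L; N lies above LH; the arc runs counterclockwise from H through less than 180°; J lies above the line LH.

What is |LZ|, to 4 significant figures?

55.15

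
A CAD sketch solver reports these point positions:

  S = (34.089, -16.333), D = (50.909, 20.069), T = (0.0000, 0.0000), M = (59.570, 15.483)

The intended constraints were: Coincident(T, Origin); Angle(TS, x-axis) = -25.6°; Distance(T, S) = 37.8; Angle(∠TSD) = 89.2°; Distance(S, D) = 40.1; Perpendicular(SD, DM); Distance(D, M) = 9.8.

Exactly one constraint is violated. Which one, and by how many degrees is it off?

Perpendicular(SD, DM) — off by 3.10°.

T = (0.00, 0.00) ✓; TS at -25.60° ✓; |TS| = 37.80 ✓; ∠TSD = 89.20° ✓; |SD| = 40.10 ✓; ∠(SD, DM) = 93.10° ✗; |DM| = 9.800 ✓.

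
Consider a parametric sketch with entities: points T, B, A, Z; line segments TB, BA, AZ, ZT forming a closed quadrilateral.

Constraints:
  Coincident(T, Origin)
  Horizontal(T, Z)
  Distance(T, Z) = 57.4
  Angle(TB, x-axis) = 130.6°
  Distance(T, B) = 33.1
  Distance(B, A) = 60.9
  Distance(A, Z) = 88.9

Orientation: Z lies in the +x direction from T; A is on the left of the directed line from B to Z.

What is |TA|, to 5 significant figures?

77.091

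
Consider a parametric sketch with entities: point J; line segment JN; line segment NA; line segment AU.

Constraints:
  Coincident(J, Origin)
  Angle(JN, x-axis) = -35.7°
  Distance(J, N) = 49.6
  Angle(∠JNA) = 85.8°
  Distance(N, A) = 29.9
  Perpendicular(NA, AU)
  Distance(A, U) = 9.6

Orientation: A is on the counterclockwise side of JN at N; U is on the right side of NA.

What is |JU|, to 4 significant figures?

64.64

∠JNA = 85.8°, so NA runs at -35.7° + (180° − 85.8°) = 58.50° from the x-axis; with |NA| = 29.9, A = N + 29.9·(cos 58.50°, sin 58.50°) = (55.90, -3.450). NA ⟂ AU; with |AU| = 9.6 on the right of NA, U = A + 9.6·(0.8526, -0.5225) = (64.09, -8.466). Then |JU| = |U − J| = 64.64.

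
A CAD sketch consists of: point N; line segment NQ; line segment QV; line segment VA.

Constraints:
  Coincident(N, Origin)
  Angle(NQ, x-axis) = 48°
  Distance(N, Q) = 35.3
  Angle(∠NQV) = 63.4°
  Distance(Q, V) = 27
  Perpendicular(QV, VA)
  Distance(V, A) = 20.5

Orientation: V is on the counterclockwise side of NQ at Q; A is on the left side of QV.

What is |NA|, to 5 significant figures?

15.739

N is at the origin; NQ runs at 48.0° with length 35.3, so Q = 35.3·(cos 48.0°, sin 48.0°) = (23.620, 26.233). ∠NQV = 63.4°, so QV runs at 48.0° + (180° − 63.4°) = 164.60° from the x-axis; with |QV| = 27.0, V = Q + 27.0·(cos 164.60°, sin 164.60°) = (-2.4103, 33.403). QV ⟂ VA; with |VA| = 20.5 on the left of QV, A = V + 20.5·(-0.26556, -0.96410) = (-7.8542, 13.639). Then |NA| = |A − N| = 15.739.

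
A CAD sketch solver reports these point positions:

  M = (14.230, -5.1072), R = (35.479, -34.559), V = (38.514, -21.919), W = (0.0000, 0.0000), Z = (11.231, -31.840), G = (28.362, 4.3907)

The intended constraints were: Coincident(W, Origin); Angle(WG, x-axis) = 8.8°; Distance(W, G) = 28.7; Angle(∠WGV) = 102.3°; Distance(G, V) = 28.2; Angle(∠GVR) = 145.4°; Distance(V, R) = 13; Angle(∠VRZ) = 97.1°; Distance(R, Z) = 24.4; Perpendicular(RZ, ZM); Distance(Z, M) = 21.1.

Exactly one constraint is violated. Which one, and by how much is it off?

Distance(Z, M) = 21.1 — off by 5.80.

W = (0.00, 0.00) ✓; WG at 8.800° ✓; |WG| = 28.70 ✓; ∠WGV = 102.3° ✓; |GV| = 28.20 ✓; ∠GVR = 145.4° ✓; |VR| = 13.00 ✓; ∠VRZ = 97.10° ✓; |RZ| = 24.40 ✓; ∠(RZ, ZM) = 90.00° ✓; |ZM| = 26.90 ✗.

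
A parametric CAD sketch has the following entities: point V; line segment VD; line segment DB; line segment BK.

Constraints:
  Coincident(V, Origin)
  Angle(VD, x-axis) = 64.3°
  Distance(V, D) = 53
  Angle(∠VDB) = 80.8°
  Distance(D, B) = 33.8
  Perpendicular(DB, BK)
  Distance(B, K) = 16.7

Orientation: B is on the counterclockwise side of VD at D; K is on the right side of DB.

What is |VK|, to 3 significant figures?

73.5

V is at the origin; VD runs at 64.3° with length 53.0, so D = 53.0·(cos 64.3°, sin 64.3°) = (23.0, 47.8). ∠VDB = 80.8°, so DB runs at 64.3° + (180° − 80.8°) = 164° from the x-axis; with |DB| = 33.8, B = D + 33.8·(cos 164°, sin 164°) = (-9.42, 57.4). DB ⟂ BK; with |BK| = 16.7 on the right of DB, K = B + 16.7·(0.284, 0.959) = (-4.68, 73.4). Then |VK| = |K − V| = 73.5.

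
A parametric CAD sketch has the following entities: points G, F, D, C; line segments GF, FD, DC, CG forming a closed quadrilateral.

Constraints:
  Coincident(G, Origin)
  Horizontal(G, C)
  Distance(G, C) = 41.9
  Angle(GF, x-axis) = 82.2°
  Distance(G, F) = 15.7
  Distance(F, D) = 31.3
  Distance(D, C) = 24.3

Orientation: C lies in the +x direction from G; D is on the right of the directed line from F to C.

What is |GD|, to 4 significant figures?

22.35

Checks: |GC| = 41.90 ✓; |GF| = 15.70 ✓; |FD| = 31.30 ✓; |DC| = 24.30 ✓.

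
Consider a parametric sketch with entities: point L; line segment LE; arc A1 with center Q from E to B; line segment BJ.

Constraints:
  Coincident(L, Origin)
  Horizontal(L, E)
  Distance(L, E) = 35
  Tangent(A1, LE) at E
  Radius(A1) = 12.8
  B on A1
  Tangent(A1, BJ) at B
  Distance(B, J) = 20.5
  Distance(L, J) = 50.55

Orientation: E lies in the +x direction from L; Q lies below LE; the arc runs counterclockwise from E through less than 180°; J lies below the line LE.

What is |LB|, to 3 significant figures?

30.8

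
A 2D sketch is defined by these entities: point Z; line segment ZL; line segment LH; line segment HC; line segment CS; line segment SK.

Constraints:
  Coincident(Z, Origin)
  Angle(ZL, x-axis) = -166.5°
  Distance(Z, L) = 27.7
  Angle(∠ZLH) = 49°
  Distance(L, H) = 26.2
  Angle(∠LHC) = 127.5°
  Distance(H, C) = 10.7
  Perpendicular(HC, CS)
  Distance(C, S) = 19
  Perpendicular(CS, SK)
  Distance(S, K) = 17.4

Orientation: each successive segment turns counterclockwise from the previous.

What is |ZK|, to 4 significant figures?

18.40

Z is at the origin; ZL runs at -166.5° with length 27.7, so L = (-26.93, -6.466). ∠ZLH = 49.0° gives LH at -35.50° from the x-axis; with |LH| = 26.2, H = (-5.605, -21.68). ∠LHC = 127.5° gives HC at 17.00° from the x-axis; with |HC| = 10.7, C = (4.628, -18.55). The perpendicularity gives CS at right angles to HC, so CS runs at 107.0°; with |CS| = 19.0, S = (-0.9274, -0.3827). CS is perpendicular to SK, so SK runs at -163.0°; with |SK| = 17.4, K = (-17.57, -5.470). Then |ZK| = |K − Z| = 18.40.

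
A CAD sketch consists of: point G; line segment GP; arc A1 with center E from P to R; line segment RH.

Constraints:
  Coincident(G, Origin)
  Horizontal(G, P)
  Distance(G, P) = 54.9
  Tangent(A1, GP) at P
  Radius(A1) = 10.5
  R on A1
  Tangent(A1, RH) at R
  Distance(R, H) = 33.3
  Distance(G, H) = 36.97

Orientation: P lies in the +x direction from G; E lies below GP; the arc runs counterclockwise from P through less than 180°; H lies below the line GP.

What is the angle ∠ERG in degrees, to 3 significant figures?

141°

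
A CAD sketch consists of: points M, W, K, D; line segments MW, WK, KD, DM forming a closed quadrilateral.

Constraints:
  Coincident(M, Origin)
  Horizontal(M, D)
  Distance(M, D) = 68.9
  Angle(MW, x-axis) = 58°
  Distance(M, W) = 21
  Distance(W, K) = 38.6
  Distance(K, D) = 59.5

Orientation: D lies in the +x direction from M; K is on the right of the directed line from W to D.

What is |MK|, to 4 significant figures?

24.55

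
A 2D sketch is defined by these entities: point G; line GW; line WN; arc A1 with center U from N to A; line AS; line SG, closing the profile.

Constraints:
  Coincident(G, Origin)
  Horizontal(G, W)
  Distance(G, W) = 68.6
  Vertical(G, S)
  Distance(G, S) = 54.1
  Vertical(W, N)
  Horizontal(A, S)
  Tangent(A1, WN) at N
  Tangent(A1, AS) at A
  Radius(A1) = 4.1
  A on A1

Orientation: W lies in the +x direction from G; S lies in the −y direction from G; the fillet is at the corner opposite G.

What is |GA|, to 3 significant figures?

84.2

The virtual corner opposite G is at (68.6, -54.1). Tangency of A1 to WN means the radius UN is perpendicular to WN and A1 meets AS tangentially, so UA is at right angles to AS, with radius 4.1, so the center U sits 4.1 in from both sides at U = (64.5, -50.0). That places the tangent points at N = (68.6, -50.0) on WN and A = (64.5, -54.1) on AS. Then |GA| = |A − G| = 84.2.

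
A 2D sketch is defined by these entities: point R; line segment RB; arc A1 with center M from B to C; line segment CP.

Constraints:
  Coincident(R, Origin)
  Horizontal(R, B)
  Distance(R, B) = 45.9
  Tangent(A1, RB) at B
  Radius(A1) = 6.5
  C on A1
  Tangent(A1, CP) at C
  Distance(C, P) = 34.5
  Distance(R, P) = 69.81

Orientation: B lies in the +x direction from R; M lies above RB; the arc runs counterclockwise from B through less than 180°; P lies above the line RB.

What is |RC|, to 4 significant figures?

52.62

R is at the origin; R and B share the same y with |RB| = 45.9 and B on the +x side, so B = (45.90, 0.000). Since A1 is tangent to RB there, MB ⟂ RB, so M = B + (0, 6.5) = (45.90, 6.500). Since MC ⟂ CP (tangency), |MP| = √(6.5² + 34.5²) = 35.11 regardless of where C sits on A1. So P lies on both circle(R, 69.81) and circle(M, 35.11); the above-RB intersection is P = (57.46, 39.65). C is the foot of the tangent from P: C = (52.33, 5.534).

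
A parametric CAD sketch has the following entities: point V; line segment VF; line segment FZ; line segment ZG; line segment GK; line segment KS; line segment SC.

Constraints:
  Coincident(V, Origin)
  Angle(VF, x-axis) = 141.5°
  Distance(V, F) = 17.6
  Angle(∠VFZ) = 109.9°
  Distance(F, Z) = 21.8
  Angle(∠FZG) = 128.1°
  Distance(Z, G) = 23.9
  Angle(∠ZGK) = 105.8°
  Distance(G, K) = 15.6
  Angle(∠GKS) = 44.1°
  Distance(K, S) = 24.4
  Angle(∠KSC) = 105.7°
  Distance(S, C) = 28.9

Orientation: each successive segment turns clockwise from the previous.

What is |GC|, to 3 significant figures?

27.0

V is at the origin; VF runs at 141.5° with length 17.6, so F = (-13.8, 11.0). ∠VFZ = 109.9° gives FZ at 71.4° from the x-axis; with |FZ| = 21.8, Z = (-6.82, 31.6). ∠FZG = 128.1° gives ZG at 19.5° from the x-axis; with |ZG| = 23.9, G = (15.7, 39.6). ∠ZGK = 105.8° gives GK at -54.7° from the x-axis; with |GK| = 15.6, K = (24.7, 26.9). ∠GKS = 44.1° gives KS at 169° from the x-axis; with |KS| = 24.4, S = (0.739, 31.4). ∠KSC = 105.7° gives SC at 95.1° from the x-axis; with |SC| = 28.9, C = (-1.83, 60.1). Then |GC| = |C − G| = 27.0.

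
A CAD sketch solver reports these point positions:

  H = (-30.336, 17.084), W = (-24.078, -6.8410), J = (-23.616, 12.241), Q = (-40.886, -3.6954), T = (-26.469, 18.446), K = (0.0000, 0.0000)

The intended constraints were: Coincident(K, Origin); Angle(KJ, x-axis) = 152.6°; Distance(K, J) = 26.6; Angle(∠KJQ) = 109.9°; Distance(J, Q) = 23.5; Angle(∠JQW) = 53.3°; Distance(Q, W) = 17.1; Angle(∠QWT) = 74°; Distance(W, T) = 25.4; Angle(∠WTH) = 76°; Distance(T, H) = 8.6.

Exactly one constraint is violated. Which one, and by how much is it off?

Distance(T, H) = 8.6 — off by 4.50.

K = (0.00, 0.00) ✓; KJ at 152.6° ✓; |KJ| = 26.60 ✓; ∠KJQ = 109.9° ✓; |JQ| = 23.50 ✓; ∠JQW = 53.30° ✓; |QW| = 17.10 ✓; ∠QWT = 74.00° ✓; |WT| = 25.40 ✓; ∠WTH = 76.00° ✓; |TH| = 4.100 ✗.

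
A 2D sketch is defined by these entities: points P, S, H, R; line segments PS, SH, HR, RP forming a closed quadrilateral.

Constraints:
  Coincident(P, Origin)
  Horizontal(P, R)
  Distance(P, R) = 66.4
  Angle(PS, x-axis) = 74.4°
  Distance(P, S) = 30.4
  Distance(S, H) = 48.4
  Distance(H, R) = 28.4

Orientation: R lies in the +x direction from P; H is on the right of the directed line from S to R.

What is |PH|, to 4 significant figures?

39.92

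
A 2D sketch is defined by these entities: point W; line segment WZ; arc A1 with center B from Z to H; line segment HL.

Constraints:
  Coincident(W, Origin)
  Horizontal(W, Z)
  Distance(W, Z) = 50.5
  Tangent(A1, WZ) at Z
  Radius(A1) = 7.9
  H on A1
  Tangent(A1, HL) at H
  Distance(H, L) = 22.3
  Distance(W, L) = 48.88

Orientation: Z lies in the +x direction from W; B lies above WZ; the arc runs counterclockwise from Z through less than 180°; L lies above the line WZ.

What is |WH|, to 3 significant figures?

57.5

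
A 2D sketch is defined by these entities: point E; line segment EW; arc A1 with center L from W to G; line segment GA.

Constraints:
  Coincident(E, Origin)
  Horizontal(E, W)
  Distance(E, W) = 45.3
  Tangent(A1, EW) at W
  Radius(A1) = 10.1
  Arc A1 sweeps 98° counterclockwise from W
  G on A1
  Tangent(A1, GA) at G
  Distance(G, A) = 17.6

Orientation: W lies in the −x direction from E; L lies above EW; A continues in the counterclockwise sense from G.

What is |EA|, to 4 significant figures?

47.56

E is at the origin; E and W share the same y with |EW| = 45.3 and W on the −x side, so W = (-45.30, 0.000). Tangency of A1 to EW means the radius LW is perpendicular to EW, so L = W + (0, 10.1) = (-45.30, 10.10). On A1, W sits at bearing -90° from L; a 98° counterclockwise sweep puts G at bearing 8°, so G = L + 10.1·(cos 8°, sin 8°) = (-35.30, 11.51). A1 meets GA tangentially, so LG is at right angles to GA, so GA runs along (−sin 8°, cos 8°); with |GA| = 17.6, A = (-37.75, 28.93). Then |EA| = |A − E| = 47.56.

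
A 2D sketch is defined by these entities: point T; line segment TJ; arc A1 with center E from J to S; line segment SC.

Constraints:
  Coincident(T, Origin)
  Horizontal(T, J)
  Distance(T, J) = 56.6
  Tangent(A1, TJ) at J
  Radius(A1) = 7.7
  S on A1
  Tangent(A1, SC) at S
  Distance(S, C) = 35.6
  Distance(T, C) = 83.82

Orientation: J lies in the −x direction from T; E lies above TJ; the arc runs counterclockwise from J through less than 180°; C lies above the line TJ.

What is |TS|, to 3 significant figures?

52.3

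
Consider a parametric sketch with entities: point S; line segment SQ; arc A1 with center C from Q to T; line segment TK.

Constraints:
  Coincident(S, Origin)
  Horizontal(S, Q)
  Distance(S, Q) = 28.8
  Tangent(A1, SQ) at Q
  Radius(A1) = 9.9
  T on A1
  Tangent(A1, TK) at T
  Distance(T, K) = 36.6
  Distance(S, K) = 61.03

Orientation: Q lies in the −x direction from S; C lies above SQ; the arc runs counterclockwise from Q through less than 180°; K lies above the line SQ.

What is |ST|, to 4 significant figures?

25.45

Checks: ∠(CQ, QS) = 90.00° ✓; |CT| = 9.900 ✓; ∠(CT, TK) = 90.00° ✓; |TK| = 36.60 ✓; |SK| = 61.03 ✓.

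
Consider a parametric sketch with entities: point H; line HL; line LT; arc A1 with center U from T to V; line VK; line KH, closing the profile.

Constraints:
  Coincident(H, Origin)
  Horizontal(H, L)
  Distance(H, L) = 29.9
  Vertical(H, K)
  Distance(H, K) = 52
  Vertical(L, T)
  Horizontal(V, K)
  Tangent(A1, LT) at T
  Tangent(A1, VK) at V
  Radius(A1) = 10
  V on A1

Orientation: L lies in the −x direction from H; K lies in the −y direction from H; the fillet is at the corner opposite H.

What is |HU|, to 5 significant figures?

46.476

H is at the origin; H and L share the same y with |HL| = 29.9 and L on the −x side, so L = (-29.900, 0.0000). H and K share the same x with |HK| = 52.0 and K on the −y side, so K = (0.0000, -52.000). The virtual corner opposite H is at (-29.900, -52.000). Tangency of A1 to LT means the radius UT is perpendicular to LT and since A1 is tangent to VK there, UV ⟂ VK, with radius 10.0, so the center U sits 10.0 in from both sides at U = (-19.900, -42.000). Then |HU| = |U − H| = 46.476.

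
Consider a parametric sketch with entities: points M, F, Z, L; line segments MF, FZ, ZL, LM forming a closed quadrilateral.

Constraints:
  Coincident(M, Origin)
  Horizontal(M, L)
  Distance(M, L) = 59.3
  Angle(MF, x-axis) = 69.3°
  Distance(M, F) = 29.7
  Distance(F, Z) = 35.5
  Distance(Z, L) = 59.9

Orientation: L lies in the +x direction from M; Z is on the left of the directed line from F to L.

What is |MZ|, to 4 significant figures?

64.13

Checks: |FZ| = 35.50 ✓; |ZL| = 59.90 ✓.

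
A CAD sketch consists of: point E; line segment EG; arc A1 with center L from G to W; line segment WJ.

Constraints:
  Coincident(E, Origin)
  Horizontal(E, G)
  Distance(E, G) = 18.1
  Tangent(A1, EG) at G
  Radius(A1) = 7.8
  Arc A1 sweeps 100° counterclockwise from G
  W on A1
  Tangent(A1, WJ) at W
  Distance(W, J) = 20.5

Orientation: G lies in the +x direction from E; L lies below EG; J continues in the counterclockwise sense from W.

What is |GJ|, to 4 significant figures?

29.63

On A1, G sits at bearing 90° from L; a 100° counterclockwise sweep puts W at bearing 190°, so W = L + 7.8·(cos 190°, sin 190°) = (10.42, -9.154). Tangency of A1 to WJ means the radius LW is perpendicular to WJ, so WJ runs along (−sin 190°, cos 190°); with |WJ| = 20.5, J = (13.98, -29.34). Then |GJ| = |J − G| = 29.63.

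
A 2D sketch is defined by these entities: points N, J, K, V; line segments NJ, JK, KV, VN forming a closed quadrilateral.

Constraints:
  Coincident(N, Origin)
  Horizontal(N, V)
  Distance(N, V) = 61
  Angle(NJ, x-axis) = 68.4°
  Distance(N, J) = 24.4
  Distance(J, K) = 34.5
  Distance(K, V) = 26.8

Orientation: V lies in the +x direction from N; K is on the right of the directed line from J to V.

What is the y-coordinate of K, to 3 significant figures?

-0.843

Checks: |JK| = 34.50 ✓; |KV| = 26.80 ✓.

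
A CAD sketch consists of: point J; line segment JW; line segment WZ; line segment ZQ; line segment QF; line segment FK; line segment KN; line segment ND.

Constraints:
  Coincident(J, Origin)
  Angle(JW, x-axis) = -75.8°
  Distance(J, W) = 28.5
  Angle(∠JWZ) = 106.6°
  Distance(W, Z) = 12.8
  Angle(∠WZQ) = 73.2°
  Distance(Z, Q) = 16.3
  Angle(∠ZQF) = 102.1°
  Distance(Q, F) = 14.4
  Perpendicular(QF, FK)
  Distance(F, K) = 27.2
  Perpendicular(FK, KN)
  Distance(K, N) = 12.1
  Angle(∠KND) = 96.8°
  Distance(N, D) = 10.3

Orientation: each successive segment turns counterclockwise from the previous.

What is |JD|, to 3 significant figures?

33.1

J is at the origin; JW runs at -75.8° with length 28.5, so W = (6.99, -27.6). ∠JWZ = 106.6° gives WZ at -2.40° from the x-axis; with |WZ| = 12.8, Z = (19.8, -28.2). ∠WZQ = 73.2° gives ZQ at 104° from the x-axis; with |ZQ| = 16.3, Q = (15.7, -12.4). ∠ZQF = 102.1° gives QF at -178° from the x-axis; with |QF| = 14.4, F = (1.34, -13.0). QF is perpendicular to FK, so FK runs at -87.7°; with |FK| = 27.2, K = (2.43, -40.1). FK is perpendicular to KN, so KN runs at 2.30°; with |KN| = 12.1, N = (14.5, -39.6). ∠KND = 96.8° gives ND at 85.5° from the x-axis; with |ND| = 10.3, D = (15.3, -29.4). Then |JD| = |D − J| = 33.1.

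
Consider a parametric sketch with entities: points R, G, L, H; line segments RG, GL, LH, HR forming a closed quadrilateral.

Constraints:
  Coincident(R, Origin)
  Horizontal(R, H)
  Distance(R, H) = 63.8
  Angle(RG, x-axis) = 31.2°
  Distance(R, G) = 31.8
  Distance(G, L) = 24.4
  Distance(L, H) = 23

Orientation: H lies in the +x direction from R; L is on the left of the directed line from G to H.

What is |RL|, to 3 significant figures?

55.0

Checks: |GL| = 24.40 ✓; |LH| = 23.00 ✓.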